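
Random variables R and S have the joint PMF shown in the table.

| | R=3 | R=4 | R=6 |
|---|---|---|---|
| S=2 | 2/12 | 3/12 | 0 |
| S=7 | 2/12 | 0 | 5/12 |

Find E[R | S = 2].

18/5

P(S = 2) = 5/12.
Σ R·P over the event = 3·(2/12) + 4·(3/12) = 3/2.
E[R | S = 2] = (3/2) / (5/12) = 18/5.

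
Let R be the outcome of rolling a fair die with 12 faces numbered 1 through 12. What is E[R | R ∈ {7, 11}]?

9

P(R ∈ {7, 11}) = 1/6.
Σ over the event: 7·1/12 + 11·1/12 = 3/2.
E[R | R ∈ {7, 11}] = (3/2) / (1/6) = 9.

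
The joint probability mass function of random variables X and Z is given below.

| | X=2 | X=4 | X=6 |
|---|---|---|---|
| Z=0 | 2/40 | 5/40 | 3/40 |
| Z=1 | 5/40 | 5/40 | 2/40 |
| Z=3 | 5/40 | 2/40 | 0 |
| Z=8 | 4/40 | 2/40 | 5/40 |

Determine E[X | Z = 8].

46/11

P(Z = 8) = 11/40.
Σ X·P over the event = 2·(4/40) + 4·(2/40) + 6·(5/40) = 23/20.
E[X | Z = 8] = (23/20) / (11/40) = 46/11.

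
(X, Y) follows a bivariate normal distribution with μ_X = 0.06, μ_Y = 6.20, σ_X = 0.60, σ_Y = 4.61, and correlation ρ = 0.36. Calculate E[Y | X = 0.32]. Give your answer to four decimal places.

E[Y | X=x] = μ_Y + ρ(σ_Y/σ_X)(x − μ_X) for jointly normal variables.
E[Y | X=0.32] = 6.20 + (0.36)·(4.61/0.60)·(0.32 − (0.06)) = 6.20 + (2.766)·(0.26) = 6.9192.

6.9192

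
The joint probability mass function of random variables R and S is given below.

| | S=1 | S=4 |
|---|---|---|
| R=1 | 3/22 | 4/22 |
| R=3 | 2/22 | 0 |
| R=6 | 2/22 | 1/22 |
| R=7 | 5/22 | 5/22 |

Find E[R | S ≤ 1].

P(S ≤ 1) = 6/11.
Σ R·P over the event = 1·(3/22) + 3·(2/22) + 6·(2/22) + 7·(5/22) = 28/11.
E[R | S ≤ 1] = (28/11) / (6/11) = 14/3.

14/3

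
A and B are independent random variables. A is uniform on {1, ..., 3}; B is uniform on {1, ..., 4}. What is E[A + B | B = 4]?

Outcomes with B = 4: (1,4), (2,4), (3,4), each with probability 1/12.
E[A + B | B = 4] = (5 + 6 + 7) / 3 = 6.

6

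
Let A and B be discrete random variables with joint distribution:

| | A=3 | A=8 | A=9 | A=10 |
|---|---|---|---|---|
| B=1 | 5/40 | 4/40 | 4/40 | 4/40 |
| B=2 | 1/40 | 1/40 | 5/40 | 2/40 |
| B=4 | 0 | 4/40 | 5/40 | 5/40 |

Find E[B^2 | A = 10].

P(A = 10) = 11/40.
Summing B^2·P(A=x,B=y) over the conditioning event gives 23/10.
E[B^2 | A = 10] = (23/10) / (11/40) = 92/11.

92/11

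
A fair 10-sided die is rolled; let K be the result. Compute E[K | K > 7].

Given K > 7, K is equally likely to be any of {8, 9, 10}.
E[K | K > 7] = (8 + 9 + 10) / 3 = 9.

9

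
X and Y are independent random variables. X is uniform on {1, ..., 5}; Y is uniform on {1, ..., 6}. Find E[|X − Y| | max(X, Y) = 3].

6/5

P(max(X, Y) = 3) = 1/6.
Summing |X−Y|·P(x,y) over outcomes with max(X, Y) = 3 gives 1/5.
E[|X − Y| | max(X, Y) = 3] = (1/5) / (1/6) = 6/5.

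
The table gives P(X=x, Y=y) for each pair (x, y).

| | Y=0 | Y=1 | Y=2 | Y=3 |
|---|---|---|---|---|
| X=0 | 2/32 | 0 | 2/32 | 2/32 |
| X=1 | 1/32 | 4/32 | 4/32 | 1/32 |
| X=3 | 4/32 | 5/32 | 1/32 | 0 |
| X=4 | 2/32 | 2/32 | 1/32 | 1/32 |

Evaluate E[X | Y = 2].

P(Y = 2) = 1/4.
Summing X·P(X=x,Y=y) over the conditioning event gives 11/32.
E[X | Y = 2] = (11/32) / (1/4) = 11/8.

11/8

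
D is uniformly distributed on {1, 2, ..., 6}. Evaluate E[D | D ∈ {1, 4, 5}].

P(D ∈ {1, 4, 5}) = 1/2.
Σ over the event: 1·1/6 + 4·1/6 + 5·1/6 = 5/3.
E[D | D ∈ {1, 4, 5}] = (5/3) / (1/2) = 10/3.

10/3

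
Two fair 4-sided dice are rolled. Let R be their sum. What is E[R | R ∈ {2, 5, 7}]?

36/7

P(R ∈ {2, 5, 7}) = 7/16.
Σ over the event: 2·1/16 + 5·1/4 + 7·1/8 = 9/4.
E[R | R ∈ {2, 5, 7}] = (9/4) / (7/16) = 36/7.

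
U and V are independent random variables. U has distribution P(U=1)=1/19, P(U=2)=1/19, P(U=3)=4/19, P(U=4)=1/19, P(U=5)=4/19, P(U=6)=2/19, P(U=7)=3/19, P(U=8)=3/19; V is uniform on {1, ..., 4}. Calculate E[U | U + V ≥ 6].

173/30

P(U + V ≥ 6) = 15/19.
Summing U·P(x,y) over outcomes with U + V ≥ 6 gives 173/38.
E[U | U + V ≥ 6] = (173/38) / (15/19) = 173/30.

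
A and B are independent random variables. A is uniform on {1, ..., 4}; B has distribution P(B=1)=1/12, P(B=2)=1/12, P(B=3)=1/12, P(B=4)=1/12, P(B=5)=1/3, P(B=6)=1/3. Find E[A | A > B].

P(A > B) = 1/8.
Summing A·P(x,y) over outcomes with A > B gives 5/12.
E[A | A > B] = (5/12) / (1/8) = 10/3.

10/3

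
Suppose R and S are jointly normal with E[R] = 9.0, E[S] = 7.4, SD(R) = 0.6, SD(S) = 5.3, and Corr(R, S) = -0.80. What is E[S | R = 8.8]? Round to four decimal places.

For a bivariate normal, E[S | R=x] = μ_S + ρ·(σ_S/σ_R)·(x − μ_R).
E[S | R=8.8] = 7.4 + (-0.80)·(5.3/0.6)·(8.8 − (9.0)) = 7.4 + (-7.0667)·(-0.2) = 8.8133.

8.8133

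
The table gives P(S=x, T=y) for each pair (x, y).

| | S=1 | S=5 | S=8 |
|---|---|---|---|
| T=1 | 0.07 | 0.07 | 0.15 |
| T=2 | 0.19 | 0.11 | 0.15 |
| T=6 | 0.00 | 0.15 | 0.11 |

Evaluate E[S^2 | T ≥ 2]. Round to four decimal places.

P(T ≥ 2) = 0.71.
Σ S^2·P over the event = 1·(0.19) + 25·(0.11) + 25·(0.15) + 64·(0.15) + 64·(0.11) = 23.33.
E[S^2 | T ≥ 2] = (23.33) / (0.71) = 32.8592.

32.8592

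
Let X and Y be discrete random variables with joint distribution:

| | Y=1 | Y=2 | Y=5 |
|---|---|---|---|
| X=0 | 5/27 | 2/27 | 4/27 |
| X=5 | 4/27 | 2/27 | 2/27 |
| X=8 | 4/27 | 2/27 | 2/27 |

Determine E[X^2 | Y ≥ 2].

178/7

P(Y ≥ 2) = 14/27.
Σ X^2·P over the event = 0·(2/27) + 0·(4/27) + 25·(2/27) + 25·(2/27) + 64·(2/27) + 64·(2/27) = 356/27.
E[X^2 | Y ≥ 2] = (356/27) / (14/27) = 178/7.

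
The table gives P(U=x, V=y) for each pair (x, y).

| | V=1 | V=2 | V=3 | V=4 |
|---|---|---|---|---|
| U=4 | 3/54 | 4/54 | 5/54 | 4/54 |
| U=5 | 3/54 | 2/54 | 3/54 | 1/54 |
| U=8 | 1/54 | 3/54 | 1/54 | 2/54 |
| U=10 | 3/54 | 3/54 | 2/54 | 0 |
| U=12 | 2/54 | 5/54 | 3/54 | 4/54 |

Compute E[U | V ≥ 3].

184/25

P(V ≥ 3) = 25/54.
Summing U·P(U=x,V=y) over the conditioning event gives 92/27.
E[U | V ≥ 3] = (92/27) / (25/54) = 184/25.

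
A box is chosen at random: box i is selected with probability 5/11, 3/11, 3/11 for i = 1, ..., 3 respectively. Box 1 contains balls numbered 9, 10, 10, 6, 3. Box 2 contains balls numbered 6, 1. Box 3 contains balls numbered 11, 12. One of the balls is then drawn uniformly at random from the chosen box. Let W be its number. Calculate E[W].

83/11

E[W | box 1] = (9+10+10+6+3)/5 = 38/5.
E[W | box 2] = (6+1)/2 = 7/2.
E[W | box 3] = (11+12)/2 = 23/2.
By the law of total expectation,
E[W] = (5/11)·(38/5) + (3/11)·(7/2) + (3/11)·(23/2) = 83/11.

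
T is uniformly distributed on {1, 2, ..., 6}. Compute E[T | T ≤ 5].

3

Given T ≤ 5, T is equally likely to be any of {1, 2, 3, 4, 5}.
E[T | T ≤ 5] = (1 + 2 + 3 + 4 + 5) / 5 = 3.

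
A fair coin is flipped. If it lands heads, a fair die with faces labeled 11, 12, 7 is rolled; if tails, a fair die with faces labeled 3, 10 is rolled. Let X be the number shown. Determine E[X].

E[X | heads] = (11+12+7)/3 = 10.
E[X | tails] = (3+10)/2 = 13/2.
By the law of total expectation,
E[X] = (1/2)·(10) + (1/2)·(13/2) = 33/4.

33/4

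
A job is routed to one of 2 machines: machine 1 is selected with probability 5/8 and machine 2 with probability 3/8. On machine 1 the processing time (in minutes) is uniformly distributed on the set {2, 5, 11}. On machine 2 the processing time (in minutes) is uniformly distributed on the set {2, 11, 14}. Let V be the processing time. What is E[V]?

E[V | machine 1] = (2+5+11)/3 = 6.
E[V | machine 2] = (2+11+14)/3 = 9.
E[V] = (5/8)·(6) + (3/8)·(9) = 57/8.

57/8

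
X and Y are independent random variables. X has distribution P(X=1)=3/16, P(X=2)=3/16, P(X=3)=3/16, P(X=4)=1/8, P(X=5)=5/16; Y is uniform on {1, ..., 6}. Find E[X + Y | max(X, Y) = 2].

P(max(X, Y) = 2) = 3/32.
Summing (X+Y)·P(x,y) over outcomes with max(X, Y) = 2 gives 5/16.
E[X + Y | max(X, Y) = 2] = (5/16) / (3/32) = 10/3.

10/3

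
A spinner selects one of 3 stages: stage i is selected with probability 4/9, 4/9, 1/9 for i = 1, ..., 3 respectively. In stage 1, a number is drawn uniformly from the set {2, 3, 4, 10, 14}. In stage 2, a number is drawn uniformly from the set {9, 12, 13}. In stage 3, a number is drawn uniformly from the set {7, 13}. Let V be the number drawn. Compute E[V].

E[V | stage 1] = (2+3+4+10+14)/5 = 33/5.
E[V | stage 2] = (9+12+13)/3 = 34/3.
E[V | stage 3] = (7+13)/2 = 10.
By the law of total expectation,
E[V] = (4/9)·(33/5) + (4/9)·(34/3) + (1/9)·(10) = 1226/135.

1226/135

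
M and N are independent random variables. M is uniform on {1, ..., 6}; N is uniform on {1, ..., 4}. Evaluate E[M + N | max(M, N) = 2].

Outcomes with max(M, N) = 2: (1,2), (2,1), (2,2), each with probability 1/24.
E[M + N | max(M, N) = 2] = (3 + 3 + 4) / 3 = 10/3.

10/3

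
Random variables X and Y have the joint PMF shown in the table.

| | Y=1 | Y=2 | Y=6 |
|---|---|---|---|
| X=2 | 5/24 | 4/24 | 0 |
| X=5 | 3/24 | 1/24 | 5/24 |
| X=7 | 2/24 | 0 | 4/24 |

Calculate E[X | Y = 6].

53/9

P(Y = 6) = 3/8.
Σ X·P over the event = 5·(5/24) + 7·(4/24) = 53/24.
E[X | Y = 6] = (53/24) / (3/8) = 53/9.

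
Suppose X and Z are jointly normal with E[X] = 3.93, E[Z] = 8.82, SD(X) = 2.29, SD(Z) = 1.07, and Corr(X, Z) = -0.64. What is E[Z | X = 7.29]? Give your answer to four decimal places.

E[Z | X=x] = μ_Z + ρ(σ_Z/σ_X)(x − μ_X) for jointly normal variables.
E[Z | X=7.29] = 8.82 + (-0.64)·(1.07/2.29)·(7.29 − (3.93)) = 8.82 + (-0.29904)·(3.36) = 7.8152.

7.8152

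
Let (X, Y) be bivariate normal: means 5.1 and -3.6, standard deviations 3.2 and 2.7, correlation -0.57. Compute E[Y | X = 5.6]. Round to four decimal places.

-3.8405

The regression of Y on X has slope ρ·σ_Y/σ_X and passes through (μ_X, μ_Y).
E[Y | X=5.6] = -3.6 + (-0.57)·(2.7/3.2)·(5.6 − (5.1)) = -3.6 + (-0.48094)·(0.5) = -3.8405.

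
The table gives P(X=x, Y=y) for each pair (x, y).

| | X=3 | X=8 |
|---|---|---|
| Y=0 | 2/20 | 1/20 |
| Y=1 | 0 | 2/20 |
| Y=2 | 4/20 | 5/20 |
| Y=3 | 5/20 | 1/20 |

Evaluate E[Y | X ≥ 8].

5/3

P(X ≥ 8) = 9/20.
Σ Y·P over the event = 0·(1/20) + 1·(2/20) + 2·(5/20) + 3·(1/20) = 3/4.
E[Y | X ≥ 8] = (3/4) / (9/20) = 5/3.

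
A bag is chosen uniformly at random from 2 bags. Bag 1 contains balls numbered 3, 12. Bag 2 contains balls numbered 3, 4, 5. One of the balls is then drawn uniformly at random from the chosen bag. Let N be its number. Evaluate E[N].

E[N | bag 1] = (3+12)/2 = 15/2.
E[N | bag 2] = (3+4+5)/3 = 4.
By the law of total expectation,
E[N] = (1/2)·(15/2) + (1/2)·(4) = 23/4.

23/4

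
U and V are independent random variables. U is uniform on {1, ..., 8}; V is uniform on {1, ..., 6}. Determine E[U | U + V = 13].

Outcomes with U + V = 13: (7,6), (8,5), each with probability 1/48.
E[U | U + V = 13] = (7 + 8) / 2 = 15/2.

15/2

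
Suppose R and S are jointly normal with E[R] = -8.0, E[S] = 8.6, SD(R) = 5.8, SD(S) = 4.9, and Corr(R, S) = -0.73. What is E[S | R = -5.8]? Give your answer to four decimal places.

For a bivariate normal, E[S | R=x] = μ_S + ρ·(σ_S/σ_R)·(x − μ_R).
E[S | R=-5.8] = 8.6 + (-0.73)·(4.9/5.8)·(-5.8 − (-8.0)) = 8.6 + (-0.61672)·(2.2) = 7.2432.

7.2432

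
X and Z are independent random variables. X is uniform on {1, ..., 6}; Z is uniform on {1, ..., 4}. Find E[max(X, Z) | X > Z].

P(X > Z) = 7/12.
Summing max(X,Z)·P(x,y) over outcomes with X > Z gives 8/3.
E[max(X, Z) | X > Z] = (8/3) / (7/12) = 32/7.

32/7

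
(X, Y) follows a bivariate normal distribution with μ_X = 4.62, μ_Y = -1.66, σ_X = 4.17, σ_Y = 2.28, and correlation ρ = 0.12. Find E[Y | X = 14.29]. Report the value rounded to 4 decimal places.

-1.0255

The regression of Y on X has slope ρ·σ_Y/σ_X and passes through (μ_X, μ_Y).
E[Y | X=14.29] = -1.66 + (0.12)·(2.28/4.17)·(14.29 − (4.62)) = -1.66 + (0.065612)·(9.67) = -1.0255.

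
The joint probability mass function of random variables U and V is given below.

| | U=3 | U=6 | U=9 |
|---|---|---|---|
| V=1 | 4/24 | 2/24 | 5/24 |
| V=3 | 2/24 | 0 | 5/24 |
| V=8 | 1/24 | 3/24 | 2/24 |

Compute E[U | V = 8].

P(V = 8) = 1/4.
Σ U·P over the event = 3·(1/24) + 6·(3/24) + 9·(2/24) = 13/8.
E[U | V = 8] = (13/8) / (1/4) = 13/2.

13/2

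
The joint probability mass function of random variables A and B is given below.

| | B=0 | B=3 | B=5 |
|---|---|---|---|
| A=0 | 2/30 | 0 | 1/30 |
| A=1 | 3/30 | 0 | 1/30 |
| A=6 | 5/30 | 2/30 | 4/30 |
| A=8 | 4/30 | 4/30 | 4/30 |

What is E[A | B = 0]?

65/14

P(B = 0) = 7/15.
Summing A·P(A=x,B=y) over the conditioning event gives 13/6.
E[A | B = 0] = (13/6) / (7/15) = 65/14.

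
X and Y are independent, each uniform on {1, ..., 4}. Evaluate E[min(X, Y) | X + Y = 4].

Outcomes with X + Y = 4: (1,3), (2,2), (3,1), each with probability 1/16.
E[min(X, Y) | X + Y = 4] = (1 + 2 + 1) / 3 = 4/3.

4/3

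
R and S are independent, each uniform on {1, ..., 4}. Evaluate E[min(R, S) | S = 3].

9/4

P(S = 3) = 1/4.
Summing min(R,S)·P(x,y) over outcomes with S = 3 gives 9/16.
E[min(R, S) | S = 3] = (9/16) / (1/4) = 9/4.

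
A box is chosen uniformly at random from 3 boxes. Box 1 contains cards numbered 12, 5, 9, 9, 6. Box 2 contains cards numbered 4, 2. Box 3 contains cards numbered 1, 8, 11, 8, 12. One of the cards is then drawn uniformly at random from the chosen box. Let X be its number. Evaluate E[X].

E[X | box 1] = (12+5+9+9+6)/5 = 41/5.
E[X | box 2] = (4+2)/2 = 3.
E[X | box 3] = (1+8+11+8+12)/5 = 8.
E[X] = (1/3)·(41/5) + (1/3)·(3) + (1/3)·(8) = 32/5.

32/5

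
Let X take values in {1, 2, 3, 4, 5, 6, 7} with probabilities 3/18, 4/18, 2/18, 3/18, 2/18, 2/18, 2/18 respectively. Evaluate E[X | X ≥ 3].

P(X ≥ 3) = 11/18.
Σ over the event: 3·1/9 + 4·1/6 + 5·1/9 + 6·1/9 + 7·1/9 = 3.
E[X | X ≥ 3] = (3) / (11/18) = 54/11.

54/11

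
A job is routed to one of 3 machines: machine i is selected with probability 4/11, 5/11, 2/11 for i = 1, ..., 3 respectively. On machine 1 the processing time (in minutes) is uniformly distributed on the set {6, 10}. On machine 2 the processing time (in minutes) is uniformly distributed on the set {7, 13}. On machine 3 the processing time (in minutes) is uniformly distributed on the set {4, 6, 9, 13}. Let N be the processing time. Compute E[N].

98/11

E[N | machine 1] = (6+10)/2 = 8.
E[N | machine 2] = (7+13)/2 = 10.
E[N | machine 3] = (4+6+9+13)/4 = 8.
By the law of total expectation,
E[N] = (4/11)·(8) + (5/11)·(10) + (2/11)·(8) = 98/11.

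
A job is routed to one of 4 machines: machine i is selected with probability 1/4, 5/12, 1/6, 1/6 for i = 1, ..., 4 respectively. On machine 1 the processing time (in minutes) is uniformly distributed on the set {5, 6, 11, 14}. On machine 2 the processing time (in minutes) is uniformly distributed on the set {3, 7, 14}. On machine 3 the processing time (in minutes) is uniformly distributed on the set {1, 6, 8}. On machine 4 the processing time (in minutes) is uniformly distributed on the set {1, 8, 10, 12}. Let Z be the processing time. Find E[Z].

E[Z | machine 1] = (5+6+11+14)/4 = 9.
E[Z | machine 2] = (3+7+14)/3 = 8.
E[Z | machine 3] = (1+6+8)/3 = 5.
E[Z | machine 4] = (1+8+10+12)/4 = 31/4.
By the law of total expectation,
E[Z] = (1/4)·(9) + (5/12)·(8) + (1/6)·(5) + (1/6)·(31/4) = 185/24.

185/24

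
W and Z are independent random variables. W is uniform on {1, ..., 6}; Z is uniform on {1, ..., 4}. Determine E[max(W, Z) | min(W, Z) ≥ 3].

37/8

Outcomes with min(W, Z) ≥ 3: (3,3), (3,4), (4,3), (4,4), (5,3), (5,4), (6,3), (6,4), each with probability 1/24.
E[max(W, Z) | min(W, Z) ≥ 3] = (3 + 4 + 4 + 4 + 5 + 5 + 6 + 6) / 8 = 37/8.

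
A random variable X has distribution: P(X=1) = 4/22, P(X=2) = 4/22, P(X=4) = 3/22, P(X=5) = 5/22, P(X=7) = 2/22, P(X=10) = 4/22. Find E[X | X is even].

60/11

P(X is even) = 1/2.
Σ over the event: 2·2/11 + 4·3/22 + 10·2/11 = 30/11.
E[X | X is even] = (30/11) / (1/2) = 60/11.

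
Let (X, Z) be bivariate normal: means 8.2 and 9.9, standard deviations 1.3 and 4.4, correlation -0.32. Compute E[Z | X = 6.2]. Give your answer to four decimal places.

E[Z | X=x] = μ_Z + ρ(σ_Z/σ_X)(x − μ_X) for jointly normal variables.
E[Z | X=6.2] = 9.9 + (-0.32)·(4.4/1.3)·(6.2 − (8.2)) = 9.9 + (-1.0831)·(-2) = 12.0662.

12.0662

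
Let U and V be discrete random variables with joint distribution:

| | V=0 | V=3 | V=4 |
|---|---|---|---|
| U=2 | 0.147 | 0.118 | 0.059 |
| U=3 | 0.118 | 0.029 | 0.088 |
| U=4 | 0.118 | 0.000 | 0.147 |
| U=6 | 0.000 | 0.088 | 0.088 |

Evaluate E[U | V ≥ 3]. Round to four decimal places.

P(V ≥ 3) = 0.617.
Σ U·P over the event = 2·(0.118) + 2·(0.059) + 3·(0.029) + 3·(0.088) + 4·(0.147) + 6·(0.088) + 6·(0.088) = 2.349.
E[U | V ≥ 3] = (2.349) / (0.617) = 3.8071.

3.8071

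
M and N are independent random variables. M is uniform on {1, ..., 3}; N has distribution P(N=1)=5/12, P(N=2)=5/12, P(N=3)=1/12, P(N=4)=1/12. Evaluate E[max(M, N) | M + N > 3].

61/21

P(M + N > 3) = 7/12.
Summing max(M,N)·P(x,y) over outcomes with M + N > 3 gives 61/36.
E[max(M, N) | M + N > 3] = (61/36) / (7/12) = 61/21.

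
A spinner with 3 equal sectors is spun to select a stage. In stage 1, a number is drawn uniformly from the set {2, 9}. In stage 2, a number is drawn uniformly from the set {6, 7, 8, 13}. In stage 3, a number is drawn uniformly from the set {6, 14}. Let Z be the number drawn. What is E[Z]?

E[Z | stage 1] = (2+9)/2 = 11/2.
E[Z | stage 2] = (6+7+8+13)/4 = 17/2.
E[Z | stage 3] = (6+14)/2 = 10.
By the law of total expectation,
E[Z] = (1/3)·(11/2) + (1/3)·(17/2) + (1/3)·(10) = 8.

8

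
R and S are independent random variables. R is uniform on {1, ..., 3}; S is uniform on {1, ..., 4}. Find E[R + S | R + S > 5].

19/3

P(R + S > 5) = 1/4.
Summing (R+S)·P(x,y) over outcomes with R + S > 5 gives 19/12.
E[R + S | R + S > 5] = (19/12) / (1/4) = 19/3.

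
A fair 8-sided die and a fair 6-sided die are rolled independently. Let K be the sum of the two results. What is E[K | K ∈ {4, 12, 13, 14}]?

88/9

P(K ∈ {4, 12, 13, 14}) = 3/16.
Σ over the event: 4·1/16 + 12·1/16 + 13·1/24 + 14·1/48 = 11/6.
E[K | K ∈ {4, 12, 13, 14}] = (11/6) / (3/16) = 88/9.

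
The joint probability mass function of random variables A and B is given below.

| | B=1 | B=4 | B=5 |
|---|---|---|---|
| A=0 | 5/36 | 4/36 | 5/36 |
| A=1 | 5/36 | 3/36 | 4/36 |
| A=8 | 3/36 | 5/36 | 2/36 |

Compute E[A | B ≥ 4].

63/23

P(B ≥ 4) = 23/36.
Σ A·P over the event = 0·(4/36) + 0·(5/36) + 1·(3/36) + 1·(4/36) + 8·(5/36) + 8·(2/36) = 7/4.
E[A | B ≥ 4] = (7/4) / (23/36) = 63/23.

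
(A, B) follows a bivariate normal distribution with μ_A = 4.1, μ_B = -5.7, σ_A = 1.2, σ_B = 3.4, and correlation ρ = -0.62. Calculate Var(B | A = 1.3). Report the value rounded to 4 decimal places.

7.1163

For a bivariate normal, Var(B | A=x) = σ_B²(1 − ρ²).
Var(B | A=1.3) = (3.4)²·(1 − (-0.62)²) = 11.56·0.6156 = 7.1163.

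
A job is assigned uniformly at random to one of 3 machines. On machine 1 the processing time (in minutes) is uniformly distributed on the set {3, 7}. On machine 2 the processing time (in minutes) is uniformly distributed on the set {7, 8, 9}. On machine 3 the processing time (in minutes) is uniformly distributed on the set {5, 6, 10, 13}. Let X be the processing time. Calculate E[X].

E[X | machine 1] = (3+7)/2 = 5.
E[X | machine 2] = (7+8+9)/3 = 8.
E[X | machine 3] = (5+6+10+13)/4 = 17/2.
By the law of total expectation,
E[X] = (1/3)·(5) + (1/3)·(8) + (1/3)·(17/2) = 43/6.

43/6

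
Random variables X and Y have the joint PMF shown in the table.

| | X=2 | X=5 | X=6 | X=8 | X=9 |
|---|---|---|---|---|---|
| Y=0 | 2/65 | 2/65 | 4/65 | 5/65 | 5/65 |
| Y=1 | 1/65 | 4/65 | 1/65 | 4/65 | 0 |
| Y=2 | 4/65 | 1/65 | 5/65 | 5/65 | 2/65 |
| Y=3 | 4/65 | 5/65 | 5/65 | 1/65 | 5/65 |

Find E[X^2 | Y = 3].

79/2

P(Y = 3) = 4/13.
Σ X^2·P over the event = 4·(4/65) + 25·(5/65) + 36·(5/65) + 64·(1/65) + 81·(5/65) = 158/13.
E[X^2 | Y = 3] = (158/13) / (4/13) = 79/2.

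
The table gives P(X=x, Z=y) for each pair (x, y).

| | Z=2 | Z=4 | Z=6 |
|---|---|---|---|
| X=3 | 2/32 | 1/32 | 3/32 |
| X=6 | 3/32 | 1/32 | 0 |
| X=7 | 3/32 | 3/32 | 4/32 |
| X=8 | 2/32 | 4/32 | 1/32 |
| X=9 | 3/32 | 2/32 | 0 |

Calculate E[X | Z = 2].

88/13

P(Z = 2) = 13/32.
Σ X·P over the event = 3·(2/32) + 6·(3/32) + 7·(3/32) + 8·(2/32) + 9·(3/32) = 11/4.
E[X | Z = 2] = (11/4) / (13/32) = 88/13.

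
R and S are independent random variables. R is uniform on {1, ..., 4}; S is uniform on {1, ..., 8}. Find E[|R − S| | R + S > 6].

31/9

P(R + S > 6) = 9/16.
Summing |R−S|·P(x,y) over outcomes with R + S > 6 gives 31/16.
E[|R − S| | R + S > 6] = (31/16) / (9/16) = 31/9.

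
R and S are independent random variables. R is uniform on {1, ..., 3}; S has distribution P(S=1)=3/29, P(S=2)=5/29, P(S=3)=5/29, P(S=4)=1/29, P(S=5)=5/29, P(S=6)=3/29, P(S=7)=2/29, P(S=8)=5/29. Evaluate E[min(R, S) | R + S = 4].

P(R + S = 4) = 13/87.
Summing min(R,S)·P(x,y) over outcomes with R + S = 4 gives 6/29.
E[min(R, S) | R + S = 4] = (6/29) / (13/87) = 18/13.

18/13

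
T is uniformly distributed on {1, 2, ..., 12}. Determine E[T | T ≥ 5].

17/2

Given T ≥ 5, T is equally likely to be any of {5, 6, 7, 8, 9, 10, 11, 12}.
E[T | T ≥ 5] = (5 + 6 + 7 + 8 + 9 + 10 + 11 + 12) / 8 = 17/2.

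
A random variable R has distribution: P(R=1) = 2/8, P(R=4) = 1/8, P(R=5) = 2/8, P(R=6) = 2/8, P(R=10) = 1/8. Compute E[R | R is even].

P(R is even) = 1/2.
Σ over the event: 4·1/8 + 6·1/4 + 10·1/8 = 13/4.
E[R | R is even] = (13/4) / (1/2) = 13/2.

13/2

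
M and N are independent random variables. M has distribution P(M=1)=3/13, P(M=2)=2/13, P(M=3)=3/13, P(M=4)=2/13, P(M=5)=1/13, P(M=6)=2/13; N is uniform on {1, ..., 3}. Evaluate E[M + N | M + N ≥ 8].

P(M + N ≥ 8) = 5/39.
Summing (M+N)·P(x,y) over outcomes with M + N ≥ 8 gives 14/13.
E[M + N | M + N ≥ 8] = (14/13) / (5/39) = 42/5.

42/5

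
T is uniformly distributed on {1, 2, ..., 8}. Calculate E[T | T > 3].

6

Given T > 3, T is equally likely to be any of {4, 5, 6, 7, 8}.
E[T | T > 3] = (4 + 5 + 6 + 7 + 8) / 5 = 6.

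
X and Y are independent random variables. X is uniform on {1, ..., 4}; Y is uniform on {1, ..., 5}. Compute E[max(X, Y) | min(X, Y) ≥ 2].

P(min(X, Y) ≥ 2) = 3/5.
Summing max(X,Y)·P(x,y) over outcomes with min(X, Y) ≥ 2 gives 23/10.
E[max(X, Y) | min(X, Y) ≥ 2] = (23/10) / (3/5) = 23/6.

23/6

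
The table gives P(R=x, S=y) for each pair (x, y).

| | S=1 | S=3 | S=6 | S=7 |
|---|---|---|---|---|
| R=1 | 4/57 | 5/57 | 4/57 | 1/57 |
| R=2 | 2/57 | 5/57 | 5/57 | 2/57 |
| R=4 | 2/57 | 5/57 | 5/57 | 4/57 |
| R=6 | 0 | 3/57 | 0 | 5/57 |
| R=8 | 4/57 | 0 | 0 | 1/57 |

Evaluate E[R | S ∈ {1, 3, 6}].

P(S ∈ {1, 3, 6}) = 44/57.
Summing R·P(R=x,S=y) over the conditioning event gives 45/19.
E[R | S ∈ {1, 3, 6}] = (45/19) / (44/57) = 135/44.

135/44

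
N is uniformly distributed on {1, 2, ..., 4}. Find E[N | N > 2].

Given N > 2, N is equally likely to be any of {3, 4}.
E[N | N > 2] = (3 + 4) / 2 = 7/2.

7/2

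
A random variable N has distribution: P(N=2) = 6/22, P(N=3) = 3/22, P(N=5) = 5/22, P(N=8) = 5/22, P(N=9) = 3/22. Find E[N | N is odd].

61/11

P(N is odd) = 1/2.
Σ over the event: 3·3/22 + 5·5/22 + 9·3/22 = 61/22.
E[N | N is odd] = (61/22) / (1/2) = 61/11.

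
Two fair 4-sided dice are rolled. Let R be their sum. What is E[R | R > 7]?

P(R > 7) = 1/16.
Σ over the event: 8·1/16 = 1/2.
E[R | R > 7] = (1/2) / (1/16) = 8.

8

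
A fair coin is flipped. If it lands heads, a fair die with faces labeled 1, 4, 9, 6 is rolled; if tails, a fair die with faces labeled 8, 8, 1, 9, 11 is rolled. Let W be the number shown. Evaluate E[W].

E[W | heads] = (1+4+9+6)/4 = 5.
E[W | tails] = (8+8+1+9+11)/5 = 37/5.
By the law of total expectation,
E[W] = (1/2)·(5) + (1/2)·(37/5) = 31/5.

31/5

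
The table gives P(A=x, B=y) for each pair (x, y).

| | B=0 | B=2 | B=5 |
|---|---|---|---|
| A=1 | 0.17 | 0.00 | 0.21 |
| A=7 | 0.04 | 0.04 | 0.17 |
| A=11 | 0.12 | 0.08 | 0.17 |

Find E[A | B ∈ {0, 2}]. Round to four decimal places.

P(B ∈ {0, 2}) = 0.45.
Σ A·P over the event = 1·(0.17) + 7·(0.04) + 7·(0.04) + 11·(0.12) + 11·(0.08) = 2.93.
E[A | B ∈ {0, 2}] = (2.93) / (0.45) = 6.5111.

6.5111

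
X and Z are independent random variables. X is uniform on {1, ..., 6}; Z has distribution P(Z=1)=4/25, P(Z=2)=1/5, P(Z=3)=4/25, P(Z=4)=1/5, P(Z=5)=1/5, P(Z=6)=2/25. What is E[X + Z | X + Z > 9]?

P(X + Z > 9) = 7/50.
Summing (X+Z)·P(x,y) over outcomes with X + Z > 9 gives 221/150.
E[X + Z | X + Z > 9] = (221/150) / (7/50) = 221/21.

221/21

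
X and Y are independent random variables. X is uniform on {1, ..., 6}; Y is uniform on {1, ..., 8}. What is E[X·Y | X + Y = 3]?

Outcomes with X + Y = 3: (1,2), (2,1), each with probability 1/48.
E[X·Y | X + Y = 3] = (2 + 2) / 2 = 2.

2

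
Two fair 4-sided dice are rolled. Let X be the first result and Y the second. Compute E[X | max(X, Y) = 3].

Outcomes with max(X, Y) = 3: (1,3), (2,3), (3,1), (3,2), (3,3), each with probability 1/16.
E[X | max(X, Y) = 3] = (1 + 2 + 3 + 3 + 3) / 5 = 12/5.

12/5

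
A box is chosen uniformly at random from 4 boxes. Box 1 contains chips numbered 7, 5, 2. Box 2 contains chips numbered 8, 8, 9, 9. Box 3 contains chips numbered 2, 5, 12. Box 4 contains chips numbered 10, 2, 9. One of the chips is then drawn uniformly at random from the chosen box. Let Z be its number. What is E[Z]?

53/8

E[Z | box 1] = (7+5+2)/3 = 14/3.
E[Z | box 2] = (8+8+9+9)/4 = 17/2.
E[Z | box 3] = (2+5+12)/3 = 19/3.
E[Z | box 4] = (10+2+9)/3 = 7.
E[Z] = (1/4)·(14/3) + (1/4)·(17/2) + (1/4)·(19/3) + (1/4)·(7) = 53/8.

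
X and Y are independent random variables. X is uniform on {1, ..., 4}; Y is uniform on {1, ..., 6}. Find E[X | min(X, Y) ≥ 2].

P(min(X, Y) ≥ 2) = 5/8.
Summing X·P(x,y) over outcomes with min(X, Y) ≥ 2 gives 15/8.
E[X | min(X, Y) ≥ 2] = (15/8) / (5/8) = 3.

3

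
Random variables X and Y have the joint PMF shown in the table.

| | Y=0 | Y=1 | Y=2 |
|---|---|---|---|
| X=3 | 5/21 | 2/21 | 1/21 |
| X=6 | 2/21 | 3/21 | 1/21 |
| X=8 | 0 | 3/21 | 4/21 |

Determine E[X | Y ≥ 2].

41/6

P(Y ≥ 2) = 2/7.
Σ X·P over the event = 3·(1/21) + 6·(1/21) + 8·(4/21) = 41/21.
E[X | Y ≥ 2] = (41/21) / (2/7) = 41/6.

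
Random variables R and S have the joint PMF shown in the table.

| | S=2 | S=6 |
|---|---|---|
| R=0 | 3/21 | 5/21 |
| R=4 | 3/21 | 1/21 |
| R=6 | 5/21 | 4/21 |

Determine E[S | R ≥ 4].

46/13

P(R ≥ 4) = 13/21.
Σ S·P over the event = 2·(3/21) + 6·(1/21) + 2·(5/21) + 6·(4/21) = 46/21.
E[S | R ≥ 4] = (46/21) / (13/21) = 46/13.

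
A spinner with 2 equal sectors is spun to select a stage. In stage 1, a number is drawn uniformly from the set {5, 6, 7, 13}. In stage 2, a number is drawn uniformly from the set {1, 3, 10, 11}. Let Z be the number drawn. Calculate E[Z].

E[Z | stage 1] = (5+6+7+13)/4 = 31/4.
E[Z | stage 2] = (1+3+10+11)/4 = 25/4.
E[Z] = (1/2)·(31/4) + (1/2)·(25/4) = 7.

7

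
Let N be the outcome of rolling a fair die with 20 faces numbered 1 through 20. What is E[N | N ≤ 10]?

11/2

Given N ≤ 10, N is equally likely to be any of {1, 2, 3, 4, 5, 6, 7, 8, 9, 10}.
E[N | N ≤ 10] = (1 + 2 + 3 + 4 + 5 + 6 + 7 + 8 + 9 + 10) / 10 = 11/2.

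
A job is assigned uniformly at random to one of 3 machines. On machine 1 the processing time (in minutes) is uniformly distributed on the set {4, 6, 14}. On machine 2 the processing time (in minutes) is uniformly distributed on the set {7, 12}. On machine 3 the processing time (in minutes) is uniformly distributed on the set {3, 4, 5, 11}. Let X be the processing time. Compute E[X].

E[X | machine 1] = (4+6+14)/3 = 8.
E[X | machine 2] = (7+12)/2 = 19/2.
E[X | machine 3] = (3+4+5+11)/4 = 23/4.
E[X] = (1/3)·(8) + (1/3)·(19/2) + (1/3)·(23/4) = 31/4.

31/4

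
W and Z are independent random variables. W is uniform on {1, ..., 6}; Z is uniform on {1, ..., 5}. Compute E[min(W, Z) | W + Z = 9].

11/3

P(W + Z = 9) = 1/10.
Summing min(W,Z)·P(x,y) over outcomes with W + Z = 9 gives 11/30.
E[min(W, Z) | W + Z = 9] = (11/30) / (1/10) = 11/3.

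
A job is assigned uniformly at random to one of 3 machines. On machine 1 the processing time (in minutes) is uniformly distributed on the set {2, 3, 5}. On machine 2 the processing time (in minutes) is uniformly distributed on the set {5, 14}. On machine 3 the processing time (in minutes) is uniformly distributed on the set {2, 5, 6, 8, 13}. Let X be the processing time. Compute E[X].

E[X | machine 1] = (2+3+5)/3 = 10/3.
E[X | machine 2] = (5+14)/2 = 19/2.
E[X | machine 3] = (2+5+6+8+13)/5 = 34/5.
By the law of total expectation,
E[X] = (1/3)·(10/3) + (1/3)·(19/2) + (1/3)·(34/5) = 589/90.

589/90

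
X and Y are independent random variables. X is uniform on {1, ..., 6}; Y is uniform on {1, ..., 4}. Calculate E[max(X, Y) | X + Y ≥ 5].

9/2

P(X + Y ≥ 5) = 3/4.
Summing max(X,Y)·P(x,y) over outcomes with X + Y ≥ 5 gives 27/8.
E[max(X, Y) | X + Y ≥ 5] = (27/8) / (3/4) = 9/2.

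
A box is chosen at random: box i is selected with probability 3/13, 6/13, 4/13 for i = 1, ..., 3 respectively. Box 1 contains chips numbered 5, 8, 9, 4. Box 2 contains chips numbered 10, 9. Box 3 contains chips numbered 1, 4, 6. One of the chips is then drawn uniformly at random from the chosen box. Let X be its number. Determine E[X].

547/78

E[X | box 1] = (5+8+9+4)/4 = 13/2.
E[X | box 2] = (10+9)/2 = 19/2.
E[X | box 3] = (1+4+6)/3 = 11/3.
E[X] = (3/13)·(13/2) + (6/13)·(19/2) + (4/13)·(11/3) = 547/78.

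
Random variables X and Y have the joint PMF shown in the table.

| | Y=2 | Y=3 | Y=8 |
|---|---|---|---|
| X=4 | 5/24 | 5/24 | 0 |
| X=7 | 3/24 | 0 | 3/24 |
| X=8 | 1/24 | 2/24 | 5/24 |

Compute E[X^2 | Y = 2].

97/3

P(Y = 2) = 3/8.
Σ X^2·P over the event = 16·(5/24) + 49·(3/24) + 64·(1/24) = 97/8.
E[X^2 | Y = 2] = (97/8) / (3/8) = 97/3.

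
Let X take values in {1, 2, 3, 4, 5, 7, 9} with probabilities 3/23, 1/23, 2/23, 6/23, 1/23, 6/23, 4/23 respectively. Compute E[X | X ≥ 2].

23/4

P(X ≥ 2) = 20/23.
Σ over the event: 2·1/23 + 3·2/23 + 4·6/23 + 5·1/23 + 7·6/23 + 9·4/23 = 5.
E[X | X ≥ 2] = (5) / (20/23) = 23/4.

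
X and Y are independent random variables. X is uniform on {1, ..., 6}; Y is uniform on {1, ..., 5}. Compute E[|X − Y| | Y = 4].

Outcomes with Y = 4: (1,4), (2,4), (3,4), (4,4), (5,4), (6,4), each with probability 1/30.
E[|X − Y| | Y = 4] = (3 + 2 + 1 + 0 + 1 + 2) / 6 = 3/2.

3/2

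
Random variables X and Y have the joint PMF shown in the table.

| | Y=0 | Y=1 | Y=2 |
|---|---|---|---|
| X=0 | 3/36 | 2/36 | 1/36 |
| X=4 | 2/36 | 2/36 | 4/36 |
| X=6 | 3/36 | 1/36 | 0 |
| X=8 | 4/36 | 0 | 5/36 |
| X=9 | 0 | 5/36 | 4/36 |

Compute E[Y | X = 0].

2/3

P(X = 0) = 1/6.
Σ Y·P over the event = 0·(3/36) + 1·(2/36) + 2·(1/36) = 1/9.
E[Y | X = 0] = (1/9) / (1/6) = 2/3.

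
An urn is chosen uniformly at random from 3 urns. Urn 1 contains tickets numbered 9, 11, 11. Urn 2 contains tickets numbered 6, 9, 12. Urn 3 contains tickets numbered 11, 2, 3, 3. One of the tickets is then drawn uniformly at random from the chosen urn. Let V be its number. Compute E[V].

E[V | urn 1] = (9+11+11)/3 = 31/3.
E[V | urn 2] = (6+9+12)/3 = 9.
E[V | urn 3] = (11+2+3+3)/4 = 19/4.
By the law of total expectation,
E[V] = (1/3)·(31/3) + (1/3)·(9) + (1/3)·(19/4) = 289/36.

289/36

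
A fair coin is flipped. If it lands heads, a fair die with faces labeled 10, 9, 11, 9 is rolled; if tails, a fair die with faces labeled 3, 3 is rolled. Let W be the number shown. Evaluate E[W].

51/8

E[W | heads] = (10+9+11+9)/4 = 39/4.
E[W | tails] = (3+3)/2 = 3.
By the law of total expectation,
E[W] = (1/2)·(39/4) + (1/2)·(3) = 51/8.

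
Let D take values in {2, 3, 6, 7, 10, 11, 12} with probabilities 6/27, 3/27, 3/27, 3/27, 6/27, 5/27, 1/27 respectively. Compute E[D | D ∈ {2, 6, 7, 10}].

37/6

P(D ∈ {2, 6, 7, 10}) = 2/3.
Σ over the event: 2·2/9 + 6·1/9 + 7·1/9 + 10·2/9 = 37/9.
E[D | D ∈ {2, 6, 7, 10}] = (37/9) / (2/3) = 37/6.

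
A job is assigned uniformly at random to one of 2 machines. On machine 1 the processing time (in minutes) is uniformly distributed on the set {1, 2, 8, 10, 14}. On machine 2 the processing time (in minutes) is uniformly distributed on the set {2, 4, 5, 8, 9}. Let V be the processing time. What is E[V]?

63/10

E[V | machine 1] = (1+2+8+10+14)/5 = 7.
E[V | machine 2] = (2+4+5+8+9)/5 = 28/5.
By the law of total expectation,
E[V] = (1/2)·(7) + (1/2)·(28/5) = 63/10.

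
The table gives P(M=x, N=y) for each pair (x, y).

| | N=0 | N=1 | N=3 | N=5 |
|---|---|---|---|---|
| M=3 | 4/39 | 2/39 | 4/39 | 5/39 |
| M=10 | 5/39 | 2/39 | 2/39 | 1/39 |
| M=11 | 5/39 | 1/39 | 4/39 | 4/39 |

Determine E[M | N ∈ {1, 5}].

106/15

P(N ∈ {1, 5}) = 5/13.
Σ M·P over the event = 3·(2/39) + 3·(5/39) + 10·(2/39) + 10·(1/39) + 11·(1/39) + 11·(4/39) = 106/39.
E[M | N ∈ {1, 5}] = (106/39) / (5/13) = 106/15.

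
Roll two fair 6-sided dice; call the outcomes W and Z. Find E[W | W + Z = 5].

5/2

Outcomes with W + Z = 5: (1,4), (2,3), (3,2), (4,1), each with probability 1/36.
E[W | W + Z = 5] = (1 + 2 + 3 + 4) / 4 = 5/2.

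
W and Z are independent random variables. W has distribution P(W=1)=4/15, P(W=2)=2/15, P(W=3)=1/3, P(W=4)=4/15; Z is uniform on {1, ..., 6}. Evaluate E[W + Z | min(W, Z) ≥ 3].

143/18

P(min(W, Z) ≥ 3) = 2/5.
Summing (W+Z)·P(x,y) over outcomes with min(W, Z) ≥ 3 gives 143/45.
E[W + Z | min(W, Z) ≥ 3] = (143/45) / (2/5) = 143/18.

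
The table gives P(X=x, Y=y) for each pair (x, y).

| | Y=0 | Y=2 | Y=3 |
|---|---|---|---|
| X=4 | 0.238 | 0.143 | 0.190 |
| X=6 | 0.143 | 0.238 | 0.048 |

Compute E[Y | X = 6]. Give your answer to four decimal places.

P(X = 6) = 0.429.
Summing Y·P(X=x,Y=y) over the conditioning event gives 0.620.
E[Y | X = 6] = (0.620) / (0.429) = 1.4452.

1.4452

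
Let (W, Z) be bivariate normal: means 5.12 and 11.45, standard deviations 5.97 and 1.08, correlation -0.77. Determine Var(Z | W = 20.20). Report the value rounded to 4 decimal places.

For a bivariate normal, Var(Z | W=x) = σ_Z²(1 − ρ²).
Var(Z | W=20.20) = (1.08)²·(1 − (-0.77)²) = 1.1664·0.4071 = 0.4748.

0.4748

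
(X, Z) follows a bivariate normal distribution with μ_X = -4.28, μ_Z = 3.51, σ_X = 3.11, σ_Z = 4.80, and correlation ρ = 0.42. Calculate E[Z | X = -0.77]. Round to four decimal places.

5.7853

For a bivariate normal, E[Z | X=x] = μ_Z + ρ·(σ_Z/σ_X)·(x − μ_X).
E[Z | X=-0.77] = 3.51 + (0.42)·(4.80/3.11)·(-0.77 − (-4.28)) = 3.51 + (0.64823)·(3.51) = 5.7853.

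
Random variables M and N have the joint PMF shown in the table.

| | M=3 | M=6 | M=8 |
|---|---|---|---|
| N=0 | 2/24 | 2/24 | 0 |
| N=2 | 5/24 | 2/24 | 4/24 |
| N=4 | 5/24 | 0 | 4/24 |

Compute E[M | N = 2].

59/11

P(N = 2) = 11/24.
Σ M·P over the event = 3·(5/24) + 6·(2/24) + 8·(4/24) = 59/24.
E[M | N = 2] = (59/24) / (11/24) = 59/11.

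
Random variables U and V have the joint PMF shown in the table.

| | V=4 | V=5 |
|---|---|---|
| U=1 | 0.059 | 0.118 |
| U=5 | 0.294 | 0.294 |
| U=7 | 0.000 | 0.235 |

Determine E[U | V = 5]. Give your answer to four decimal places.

4.9969

P(V = 5) = 0.647.
Σ U·P over the event = 1·(0.118) + 5·(0.294) + 7·(0.235) = 3.233.
E[U | V = 5] = (3.233) / (0.647) = 4.9969.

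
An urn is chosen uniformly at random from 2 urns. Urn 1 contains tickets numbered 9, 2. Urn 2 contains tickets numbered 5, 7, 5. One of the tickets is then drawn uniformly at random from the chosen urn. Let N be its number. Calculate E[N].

E[N | urn 1] = (9+2)/2 = 11/2.
E[N | urn 2] = (5+7+5)/3 = 17/3.
By the law of total expectation,
E[N] = (1/2)·(11/2) + (1/2)·(17/3) = 67/12.

67/12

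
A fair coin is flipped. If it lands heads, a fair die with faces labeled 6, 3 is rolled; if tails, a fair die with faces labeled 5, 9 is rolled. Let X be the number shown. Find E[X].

23/4

E[X | heads] = (6+3)/2 = 9/2.
E[X | tails] = (5+9)/2 = 7.
By the law of total expectation,
E[X] = (1/2)·(9/2) + (1/2)·(7) = 23/4.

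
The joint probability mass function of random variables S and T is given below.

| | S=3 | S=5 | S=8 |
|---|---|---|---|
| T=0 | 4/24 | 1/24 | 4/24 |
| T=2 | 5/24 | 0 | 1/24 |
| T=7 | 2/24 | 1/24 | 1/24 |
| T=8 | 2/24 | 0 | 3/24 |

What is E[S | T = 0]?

P(T = 0) = 3/8.
Σ S·P over the event = 3·(4/24) + 5·(1/24) + 8·(4/24) = 49/24.
E[S | T = 0] = (49/24) / (3/8) = 49/9.

49/9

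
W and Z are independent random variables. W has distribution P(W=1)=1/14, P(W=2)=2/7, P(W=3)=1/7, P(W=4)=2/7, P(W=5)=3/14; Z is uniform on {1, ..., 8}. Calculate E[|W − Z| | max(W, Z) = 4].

P(max(W, Z) = 4) = 23/112.
Summing |W−Z|·P(x,y) over outcomes with max(W, Z) = 4 gives 37/112.
E[|W − Z| | max(W, Z) = 4] = (37/112) / (23/112) = 37/23.

37/23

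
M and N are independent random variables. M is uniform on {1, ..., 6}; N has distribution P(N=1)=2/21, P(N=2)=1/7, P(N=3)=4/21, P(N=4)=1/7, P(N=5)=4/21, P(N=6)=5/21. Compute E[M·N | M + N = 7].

28/3

P(M + N = 7) = 1/6.
Summing MN·P(x,y) over outcomes with M + N = 7 gives 14/9.
E[M·N | M + N = 7] = (14/9) / (1/6) = 28/3.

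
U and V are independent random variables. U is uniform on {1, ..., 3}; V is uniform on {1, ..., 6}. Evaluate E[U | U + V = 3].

3/2

Outcomes with U + V = 3: (1,2), (2,1), each with probability 1/18.
E[U | U + V = 3] = (1 + 2) / 2 = 3/2.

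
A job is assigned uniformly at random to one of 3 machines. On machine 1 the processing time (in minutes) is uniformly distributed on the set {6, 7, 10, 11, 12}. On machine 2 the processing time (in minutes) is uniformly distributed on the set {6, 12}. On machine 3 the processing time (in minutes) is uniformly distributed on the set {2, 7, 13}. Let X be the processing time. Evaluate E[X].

383/45

E[X | machine 1] = (6+7+10+11+12)/5 = 46/5.
E[X | machine 2] = (6+12)/2 = 9.
E[X | machine 3] = (2+7+13)/3 = 22/3.
E[X] = (1/3)·(46/5) + (1/3)·(9) + (1/3)·(22/3) = 383/45.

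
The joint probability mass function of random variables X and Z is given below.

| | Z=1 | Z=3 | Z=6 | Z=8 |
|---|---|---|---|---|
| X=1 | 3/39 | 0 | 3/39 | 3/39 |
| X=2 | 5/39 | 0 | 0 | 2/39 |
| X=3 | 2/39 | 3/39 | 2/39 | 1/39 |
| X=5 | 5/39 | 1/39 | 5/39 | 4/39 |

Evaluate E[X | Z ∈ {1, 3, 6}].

P(Z ∈ {1, 3, 6}) = 29/39.
Summing X·P(X=x,Z=y) over the conditioning event gives 92/39.
E[X | Z ∈ {1, 3, 6}] = (92/39) / (29/39) = 92/29.

92/29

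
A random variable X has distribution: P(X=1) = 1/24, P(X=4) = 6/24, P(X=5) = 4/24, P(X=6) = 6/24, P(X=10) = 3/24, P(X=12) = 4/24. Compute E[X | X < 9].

81/17

P(X < 9) = 17/24.
Σ over the event: 1·1/24 + 4·1/4 + 5·1/6 + 6·1/4 = 27/8.
E[X | X < 9] = (27/8) / (17/24) = 81/17.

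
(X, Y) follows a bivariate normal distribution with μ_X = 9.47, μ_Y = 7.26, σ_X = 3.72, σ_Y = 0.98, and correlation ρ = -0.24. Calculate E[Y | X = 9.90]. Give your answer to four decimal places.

7.2328

For a bivariate normal, E[Y | X=x] = μ_Y + ρ·(σ_Y/σ_X)·(x − μ_X).
E[Y | X=9.90] = 7.26 + (-0.24)·(0.98/3.72)·(9.90 − (9.47)) = 7.26 + (-0.063226)·(0.43) = 7.2328.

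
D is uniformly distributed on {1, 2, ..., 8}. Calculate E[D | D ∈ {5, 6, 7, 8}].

P(D ∈ {5, 6, 7, 8}) = 1/2.
Σ over the event: 5·1/8 + 6·1/8 + 7·1/8 + 8·1/8 = 13/4.
E[D | D ∈ {5, 6, 7, 8}] = (13/4) / (1/2) = 13/2.

13/2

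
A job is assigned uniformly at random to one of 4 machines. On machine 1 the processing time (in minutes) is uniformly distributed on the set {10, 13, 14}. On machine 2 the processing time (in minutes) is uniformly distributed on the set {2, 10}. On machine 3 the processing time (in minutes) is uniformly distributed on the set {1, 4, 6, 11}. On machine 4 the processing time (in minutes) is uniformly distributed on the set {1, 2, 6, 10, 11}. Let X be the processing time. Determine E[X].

179/24

E[X | machine 1] = (10+13+14)/3 = 37/3.
E[X | machine 2] = (2+10)/2 = 6.
E[X | machine 3] = (1+4+6+11)/4 = 11/2.
E[X | machine 4] = (1+2+6+10+11)/5 = 6.
E[X] = (1/4)·(37/3) + (1/4)·(6) + (1/4)·(11/2) + (1/4)·(6) = 179/24.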